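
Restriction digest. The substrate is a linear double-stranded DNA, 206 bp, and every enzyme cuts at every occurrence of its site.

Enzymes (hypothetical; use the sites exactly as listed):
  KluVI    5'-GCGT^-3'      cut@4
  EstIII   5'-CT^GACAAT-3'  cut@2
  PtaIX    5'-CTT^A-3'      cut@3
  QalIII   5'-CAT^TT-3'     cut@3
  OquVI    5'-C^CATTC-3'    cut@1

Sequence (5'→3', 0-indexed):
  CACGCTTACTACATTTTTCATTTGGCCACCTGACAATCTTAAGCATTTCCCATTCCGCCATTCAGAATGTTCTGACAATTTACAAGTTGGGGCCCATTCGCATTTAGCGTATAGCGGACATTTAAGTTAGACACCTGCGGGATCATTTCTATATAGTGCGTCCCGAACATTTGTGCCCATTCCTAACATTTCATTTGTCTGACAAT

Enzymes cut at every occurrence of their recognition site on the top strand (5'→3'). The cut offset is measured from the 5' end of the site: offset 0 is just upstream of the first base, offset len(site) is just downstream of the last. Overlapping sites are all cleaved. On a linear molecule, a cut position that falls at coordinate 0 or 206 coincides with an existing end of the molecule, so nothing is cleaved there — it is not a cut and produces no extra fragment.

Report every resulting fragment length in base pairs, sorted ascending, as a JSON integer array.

[4,5,6,6,6,7,7,7,7,7,8,9,9,9,10,11,12,15,15,21,25]

Per-enzyme occurrences:
  KluVI GCGT/4: at [106, 157] ⇒ [110, 161]
  EstIII CTGACAAT/2: at [29, 71, 198] ⇒ [31, 73, 200]
  PtaIX CTTA/3: at [4, 37] ⇒ [7, 40]
  QalIII CATTT/3: at [11, 18, 43, 100, 118, 143, 167, 186, 191] ⇒ [14, 21, 46, 103, 121, 146, 170, 189, 194]
  OquVI CCATTC/1: at [49, 57, 93, 176] ⇒ [50, 58, 94, 177]

Pooled cuts: [7, 14, 21, 31, 40, 46, 50, 58, 73, 94, 103, 110, 121, 146, 161, 170, 177, 189, 194, 200]

Fragments:
  [0,7): 7 bp
  [7,14): 7 bp
  [14,21): 7 bp
  [21,31): 10 bp
  [31,40): 9 bp
  [40,46): 6 bp
  [46,50): 4 bp
  [50,58): 8 bp
  [58,73): 15 bp
  [73,94): 21 bp
  [94,103): 9 bp
  [103,110): 7 bp
  [110,121): 11 bp
  [121,146): 25 bp
  [146,161): 15 bp
  [161,170): 9 bp
  [170,177): 7 bp
  [177,189): 12 bp
  [189,194): 5 bp
  [194,200): 6 bp
  [200,206): 6 bp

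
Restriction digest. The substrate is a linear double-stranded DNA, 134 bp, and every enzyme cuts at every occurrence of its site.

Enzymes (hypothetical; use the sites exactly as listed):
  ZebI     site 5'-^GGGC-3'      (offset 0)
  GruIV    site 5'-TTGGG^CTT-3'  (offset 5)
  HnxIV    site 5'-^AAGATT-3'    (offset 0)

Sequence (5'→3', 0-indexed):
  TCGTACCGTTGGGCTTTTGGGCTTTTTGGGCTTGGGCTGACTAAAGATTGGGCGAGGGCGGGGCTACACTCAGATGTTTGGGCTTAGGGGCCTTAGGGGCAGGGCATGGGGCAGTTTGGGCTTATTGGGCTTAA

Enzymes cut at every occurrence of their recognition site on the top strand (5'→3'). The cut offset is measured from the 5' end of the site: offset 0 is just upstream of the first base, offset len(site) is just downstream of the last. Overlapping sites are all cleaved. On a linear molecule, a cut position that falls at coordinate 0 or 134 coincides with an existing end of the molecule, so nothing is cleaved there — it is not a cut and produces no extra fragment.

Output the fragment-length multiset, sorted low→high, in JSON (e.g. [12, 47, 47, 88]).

[3,3,3,3,3,3,3,5,5,5,5,5,6,6,6,6,7,9,9,10,10,19]

Per-enzyme occurrences:
  ZebI GGGC/0: at [10, 18, 27, 33, 49, 55, 60, 79, 87, 96, 101, 108, 117, 126] ⇒ [10, 18, 27, 33, 49, 55, 60, 79, 87, 96, 101, 108, 117, 126]
  GruIV TTGGGCTT/5: at [8, 16, 25, 77, 115, 124] ⇒ [13, 21, 30, 82, 120, 129]
  HnxIV AAGATT/0: at [43] ⇒ [43]

All cut coordinates (distinct, sorted): [10, 13, 18, 21, 27, 30, 33, 43, 49, 55, 60, 79, 82, 87, 96, 101, 108, 117, 120, 126, 129]

Fragment lengths:
  [0,10): 10 bp
  [10,13): 3 bp
  [13,18): 5 bp
  [18,21): 3 bp
  [21,27): 6 bp
  [27,30): 3 bp
  [30,33): 3 bp
  [33,43): 10 bp
  [43,49): 6 bp
  [49,55): 6 bp
  [55,60): 5 bp
  [60,79): 19 bp
  [79,82): 3 bp
  [82,87): 5 bp
  [87,96): 9 bp
  [96,101): 5 bp
  [101,108): 7 bp
  [108,117): 9 bp
  [117,120): 3 bp
  [120,126): 6 bp
  [126,129): 3 bp
  [129,134): 5 bp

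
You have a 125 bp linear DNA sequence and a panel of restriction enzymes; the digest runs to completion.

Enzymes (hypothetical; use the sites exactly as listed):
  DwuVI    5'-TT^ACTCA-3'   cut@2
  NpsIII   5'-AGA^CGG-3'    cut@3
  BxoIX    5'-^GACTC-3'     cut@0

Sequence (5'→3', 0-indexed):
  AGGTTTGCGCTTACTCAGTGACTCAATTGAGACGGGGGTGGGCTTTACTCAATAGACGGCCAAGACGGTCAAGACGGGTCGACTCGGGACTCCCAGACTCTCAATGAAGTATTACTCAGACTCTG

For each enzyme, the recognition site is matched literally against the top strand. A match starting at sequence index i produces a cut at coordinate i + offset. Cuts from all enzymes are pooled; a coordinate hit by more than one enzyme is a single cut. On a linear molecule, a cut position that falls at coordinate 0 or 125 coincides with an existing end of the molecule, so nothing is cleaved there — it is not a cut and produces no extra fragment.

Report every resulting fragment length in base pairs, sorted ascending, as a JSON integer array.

Site scan:
  DwuVI TTACTCA/2: at [10, 44, 111] ⇒ [12, 46, 113]
  NpsIII AGACGG/3: at [29, 53, 62, 71] ⇒ [32, 56, 65, 74]
  BxoIX GACTC/0: at [19, 80, 87, 95, 118] ⇒ [19, 80, 87, 95, 118]

All cut coordinates (distinct, sorted): [12, 19, 32, 46, 56, 65, 74, 80, 87, 95, 113, 118]

Fragment lengths:
  [0,12): 12 bp
  [12,19): 7 bp
  [19,32): 13 bp
  [32,46): 14 bp
  [46,56): 10 bp
  [56,65): 9 bp
  [65,74): 9 bp
  [74,80): 6 bp
  [80,87): 7 bp
  [87,95): 8 bp
  [95,113): 18 bp
  [113,118): 5 bp
  [118,125): 7 bp

[5,6,7,7,7,8,9,9,10,12,13,14,18]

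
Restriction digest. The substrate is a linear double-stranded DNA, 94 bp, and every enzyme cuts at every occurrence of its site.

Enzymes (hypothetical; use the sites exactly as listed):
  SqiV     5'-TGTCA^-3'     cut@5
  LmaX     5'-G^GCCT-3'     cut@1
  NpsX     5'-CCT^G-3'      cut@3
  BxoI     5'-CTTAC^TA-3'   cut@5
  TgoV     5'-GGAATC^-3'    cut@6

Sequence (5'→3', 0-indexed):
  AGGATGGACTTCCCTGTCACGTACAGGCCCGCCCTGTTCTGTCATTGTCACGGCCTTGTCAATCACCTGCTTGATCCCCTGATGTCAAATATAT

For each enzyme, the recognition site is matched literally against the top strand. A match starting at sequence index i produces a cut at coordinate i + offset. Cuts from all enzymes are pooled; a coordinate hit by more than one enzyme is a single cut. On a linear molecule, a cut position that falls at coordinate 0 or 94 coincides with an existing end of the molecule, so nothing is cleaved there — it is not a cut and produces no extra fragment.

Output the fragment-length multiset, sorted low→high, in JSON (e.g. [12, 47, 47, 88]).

Site scan:
  SqiV TGTCA/5: at [14, 39, 45, 56, 82] ⇒ [19, 44, 50, 61, 87]
  LmaX GGCCT/1: at [51] ⇒ [52]
  NpsX CCTG/3: at [12, 32, 65, 77] ⇒ [15, 35, 68, 80]
  BxoI (CTTACTA, off=5): no sites
  TgoV (GGAATC, off=6): no sites

Pooled cuts: [15, 19, 35, 44, 50, 52, 61, 68, 80, 87]

Fragment lengths:
  [0,15): 15 bp
  [15,19): 4 bp
  [19,35): 16 bp
  [35,44): 9 bp
  [44,50): 6 bp
  [50,52): 2 bp
  [52,61): 9 bp
  [61,68): 7 bp
  [68,80): 12 bp
  [80,87): 7 bp
  [87,94): 7 bp

[2,4,6,7,7,7,9,9,12,15,16]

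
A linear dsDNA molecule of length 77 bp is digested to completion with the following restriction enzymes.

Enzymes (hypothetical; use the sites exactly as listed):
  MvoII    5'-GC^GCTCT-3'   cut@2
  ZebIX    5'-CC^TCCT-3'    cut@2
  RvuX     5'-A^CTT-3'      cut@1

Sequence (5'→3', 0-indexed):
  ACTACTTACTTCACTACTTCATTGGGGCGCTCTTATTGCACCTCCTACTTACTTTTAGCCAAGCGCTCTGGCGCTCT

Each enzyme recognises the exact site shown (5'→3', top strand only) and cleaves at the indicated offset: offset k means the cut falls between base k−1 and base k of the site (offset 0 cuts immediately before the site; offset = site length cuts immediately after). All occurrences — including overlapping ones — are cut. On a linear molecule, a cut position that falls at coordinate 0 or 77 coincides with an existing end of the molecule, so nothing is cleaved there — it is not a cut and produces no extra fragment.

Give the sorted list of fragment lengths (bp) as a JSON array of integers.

Scan for sites:
  MvoII (GCGCTCT, off=2): starts [26, 62, 70] → cuts [28, 64, 72]
  ZebIX (CCTCCT, off=2): starts [40] → cuts [42]
  RvuX (ACTT, off=1): starts [3, 7, 15, 46, 50] → cuts [4, 8, 16, 47, 51]

All cut coordinates (distinct, sorted): [4, 8, 16, 28, 42, 47, 51, 64, 72]

Fragments:
  [0,4): 4 bp
  [4,8): 4 bp
  [8,16): 8 bp
  [16,28): 12 bp
  [28,42): 14 bp
  [42,47): 5 bp
  [47,51): 4 bp
  [51,64): 13 bp
  [64,72): 8 bp
  [72,77): 5 bp

[4,4,4,5,5,8,8,12,13,14]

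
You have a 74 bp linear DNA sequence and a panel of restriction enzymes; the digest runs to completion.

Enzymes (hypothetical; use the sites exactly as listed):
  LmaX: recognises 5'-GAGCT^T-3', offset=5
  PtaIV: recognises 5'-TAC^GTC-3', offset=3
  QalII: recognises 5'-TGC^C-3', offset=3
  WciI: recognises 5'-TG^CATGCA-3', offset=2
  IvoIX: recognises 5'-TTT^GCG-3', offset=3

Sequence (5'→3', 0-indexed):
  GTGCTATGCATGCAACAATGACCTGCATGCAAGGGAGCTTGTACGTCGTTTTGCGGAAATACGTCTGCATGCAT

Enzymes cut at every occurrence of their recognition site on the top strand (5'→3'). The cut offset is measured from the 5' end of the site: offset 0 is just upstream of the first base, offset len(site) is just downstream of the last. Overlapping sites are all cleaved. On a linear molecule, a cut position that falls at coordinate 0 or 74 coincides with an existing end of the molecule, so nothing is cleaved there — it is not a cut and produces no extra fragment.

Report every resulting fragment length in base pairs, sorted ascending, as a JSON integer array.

[5,5,7,8,8,10,14,17]

Per-enzyme occurrences:
  LmaX GAGCTT/5: at [34] ⇒ [39]
  PtaIV TACGTC/3: at [41, 59] ⇒ [44, 62]
  QalII (TGCC, off=3): no sites
  WciI TGCATGCA/2: at [6, 23, 65] ⇒ [8, 25, 67]
  IvoIX TTTGCG/3: at [49] ⇒ [52]

All cut coordinates (distinct, sorted): [8, 25, 39, 44, 52, 62, 67]

Fragments:
  [0,8): 8 bp
  [8,25): 17 bp
  [25,39): 14 bp
  [39,44): 5 bp
  [44,52): 8 bp
  [52,62): 10 bp
  [62,67): 5 bp
  [67,74): 7 bp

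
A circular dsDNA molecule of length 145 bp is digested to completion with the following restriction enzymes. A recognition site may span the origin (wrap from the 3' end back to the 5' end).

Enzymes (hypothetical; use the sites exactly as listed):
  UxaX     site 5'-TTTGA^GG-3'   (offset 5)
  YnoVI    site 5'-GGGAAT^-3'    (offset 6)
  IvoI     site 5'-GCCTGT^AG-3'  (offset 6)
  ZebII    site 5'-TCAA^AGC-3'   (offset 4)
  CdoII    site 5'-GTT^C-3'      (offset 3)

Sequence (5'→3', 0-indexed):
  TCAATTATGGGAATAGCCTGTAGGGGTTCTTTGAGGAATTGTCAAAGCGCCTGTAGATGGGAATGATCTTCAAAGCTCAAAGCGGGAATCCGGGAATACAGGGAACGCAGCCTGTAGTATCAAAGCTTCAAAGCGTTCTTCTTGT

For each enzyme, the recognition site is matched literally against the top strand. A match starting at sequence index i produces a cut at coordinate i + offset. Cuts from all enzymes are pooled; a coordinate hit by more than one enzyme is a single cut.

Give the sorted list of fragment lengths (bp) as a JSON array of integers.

[6,6,7,7,7,8,8,8,9,9,9,9,10,11,13,18]

Scan for sites:
  UxaX TTTGAGG/5: at [29] ⇒ [34]
  YnoVI GGGAAT/6: at [8, 58, 83, 91] ⇒ [14, 64, 89, 97]
  IvoI GCCTGTAG/6: at [15, 48, 109] ⇒ [21, 54, 115]
  ZebII TCAAAGC/4: at [41, 69, 76, 119, 127] ⇒ [45, 73, 80, 123, 131]
  CdoII GTTC/3: at [25, 134, 143] ⇒ [1, 28, 137]

All cut coordinates (distinct, sorted): [1, 14, 21, 28, 34, 45, 54, 64, 73, 80, 89, 97, 115, 123, 131, 137]

Fragment lengths:
  1→14: 13 bp
  14→21: 7 bp
  21→28: 7 bp
  28→34: 6 bp
  34→45: 11 bp
  45→54: 9 bp
  54→64: 10 bp
  64→73: 9 bp
  73→80: 7 bp
  80→89: 9 bp
  89→97: 8 bp
  97→115: 18 bp
  115→123: 8 bp
  123→131: 8 bp
  131→137: 6 bp
  137→1 (wrap): 145-137+1 = 9 bp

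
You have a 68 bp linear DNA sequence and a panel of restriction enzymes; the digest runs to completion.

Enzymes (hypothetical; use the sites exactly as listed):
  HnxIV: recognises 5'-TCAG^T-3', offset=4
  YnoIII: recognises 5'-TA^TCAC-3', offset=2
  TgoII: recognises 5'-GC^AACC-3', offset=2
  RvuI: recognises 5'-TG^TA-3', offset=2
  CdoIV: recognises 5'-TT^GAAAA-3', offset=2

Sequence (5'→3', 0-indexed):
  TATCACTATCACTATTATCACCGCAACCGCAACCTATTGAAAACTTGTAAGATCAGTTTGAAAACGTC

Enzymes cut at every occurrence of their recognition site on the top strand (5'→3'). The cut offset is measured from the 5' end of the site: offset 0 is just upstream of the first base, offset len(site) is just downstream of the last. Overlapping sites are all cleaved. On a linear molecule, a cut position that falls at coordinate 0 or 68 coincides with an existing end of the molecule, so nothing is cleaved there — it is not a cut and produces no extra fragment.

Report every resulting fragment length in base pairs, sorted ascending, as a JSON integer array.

Scan for sites:
  HnxIV TCAGT/4: at [52] ⇒ [56]
  YnoIII TATCAC/2: at [0, 6, 15] ⇒ [2, 8, 17]
  TgoII GCAACC/2: at [22, 28] ⇒ [24, 30]
  RvuI TGTA/2: at [45] ⇒ [47]
  CdoIV TTGAAAA/2: at [36, 57] ⇒ [38, 59]

Pooled cuts: [2, 8, 17, 24, 30, 38, 47, 56, 59]

Fragment lengths:
  [0,2): 2 bp
  [2,8): 6 bp
  [8,17): 9 bp
  [17,24): 7 bp
  [24,30): 6 bp
  [30,38): 8 bp
  [38,47): 9 bp
  [47,56): 9 bp
  [56,59): 3 bp
  [59,68): 9 bp

[2,3,6,6,7,8,9,9,9,9]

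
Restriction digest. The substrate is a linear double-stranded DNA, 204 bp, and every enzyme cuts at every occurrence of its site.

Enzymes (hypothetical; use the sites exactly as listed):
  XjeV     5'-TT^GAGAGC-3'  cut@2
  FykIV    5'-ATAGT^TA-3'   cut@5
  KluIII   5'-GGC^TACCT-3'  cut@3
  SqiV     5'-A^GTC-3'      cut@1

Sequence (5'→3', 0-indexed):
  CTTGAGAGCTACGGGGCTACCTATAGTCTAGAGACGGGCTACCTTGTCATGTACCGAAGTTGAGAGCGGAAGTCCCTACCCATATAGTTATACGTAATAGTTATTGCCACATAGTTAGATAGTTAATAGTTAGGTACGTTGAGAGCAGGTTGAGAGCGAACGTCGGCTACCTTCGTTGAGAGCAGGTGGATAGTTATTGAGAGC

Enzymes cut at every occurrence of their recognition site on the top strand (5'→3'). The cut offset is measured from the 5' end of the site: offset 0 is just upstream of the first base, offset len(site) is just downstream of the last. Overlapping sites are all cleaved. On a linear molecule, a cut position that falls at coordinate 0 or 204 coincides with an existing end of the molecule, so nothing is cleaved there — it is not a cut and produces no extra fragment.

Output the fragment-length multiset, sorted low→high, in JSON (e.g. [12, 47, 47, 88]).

[3,4,6,7,8,8,10,10,10,11,13,14,14,14,16,17,17,22]

Per-enzyme occurrences:
  XjeV TTGAGAGC/2: at [1, 59, 138, 149, 175, 196] ⇒ [3, 61, 140, 151, 177, 198]
  FykIV ATAGTTA/5: at [83, 96, 110, 118, 125, 189] ⇒ [88, 101, 115, 123, 130, 194]
  KluIII GGCTACCT/3: at [14, 36, 164] ⇒ [17, 39, 167]
  SqiV AGTC/1: at [24, 70] ⇒ [25, 71]

All cut coordinates (distinct, sorted): [3, 17, 25, 39, 61, 71, 88, 101, 115, 123, 130, 140, 151, 167, 177, 194, 198]

Fragment lengths:
  [0,3): 3 bp
  [3,17): 14 bp
  [17,25): 8 bp
  [25,39): 14 bp
  [39,61): 22 bp
  [61,71): 10 bp
  [71,88): 17 bp
  [88,101): 13 bp
  [101,115): 14 bp
  [115,123): 8 bp
  [123,130): 7 bp
  [130,140): 10 bp
  [140,151): 11 bp
  [151,167): 16 bp
  [167,177): 10 bp
  [177,194): 17 bp
  [194,198): 4 bp
  [198,204): 6 bp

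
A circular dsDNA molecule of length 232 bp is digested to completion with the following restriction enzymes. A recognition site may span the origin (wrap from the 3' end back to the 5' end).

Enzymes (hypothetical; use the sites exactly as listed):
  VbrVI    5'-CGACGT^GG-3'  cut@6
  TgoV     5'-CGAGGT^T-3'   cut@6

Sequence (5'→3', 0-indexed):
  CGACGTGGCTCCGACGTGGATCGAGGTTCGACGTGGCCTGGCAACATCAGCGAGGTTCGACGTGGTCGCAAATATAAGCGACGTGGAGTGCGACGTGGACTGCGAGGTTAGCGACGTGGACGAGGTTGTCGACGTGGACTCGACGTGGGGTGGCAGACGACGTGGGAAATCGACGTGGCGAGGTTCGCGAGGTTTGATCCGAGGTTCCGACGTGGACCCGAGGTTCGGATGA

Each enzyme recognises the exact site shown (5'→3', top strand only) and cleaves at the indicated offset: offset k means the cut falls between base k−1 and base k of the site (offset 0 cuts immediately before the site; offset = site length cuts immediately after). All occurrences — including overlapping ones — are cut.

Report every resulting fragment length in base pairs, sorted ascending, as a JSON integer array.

Per-enzyme occurrences:
  VbrVI CGACGTGG/6: at [0, 11, 28, 57, 78, 90, 111, 129, 140, 157, 170, 207] ⇒ [6, 17, 34, 63, 84, 96, 117, 135, 146, 163, 176, 213]
  TgoV CGAGGTT/6: at [21, 50, 102, 120, 178, 187, 199, 218] ⇒ [27, 56, 108, 126, 184, 193, 205, 224]

Pooled cuts: [6, 17, 27, 34, 56, 63, 84, 96, 108, 117, 126, 135, 146, 163, 176, 184, 193, 205, 213, 224]

Fragment lengths:
  6→17: 11 bp
  17→27: 10 bp
  27→34: 7 bp
  34→56: 22 bp
  56→63: 7 bp
  63→84: 21 bp
  84→96: 12 bp
  96→108: 12 bp
  108→117: 9 bp
  117→126: 9 bp
  126→135: 9 bp
  135→146: 11 bp
  146→163: 17 bp
  163→176: 13 bp
  176→184: 8 bp
  184→193: 9 bp
  193→205: 12 bp
  205→213: 8 bp
  213→224: 11 bp
  224→6 (wrap): 232-224+6 = 14 bp

[7,7,8,8,9,9,9,9,10,11,11,11,12,12,12,13,14,17,21,22]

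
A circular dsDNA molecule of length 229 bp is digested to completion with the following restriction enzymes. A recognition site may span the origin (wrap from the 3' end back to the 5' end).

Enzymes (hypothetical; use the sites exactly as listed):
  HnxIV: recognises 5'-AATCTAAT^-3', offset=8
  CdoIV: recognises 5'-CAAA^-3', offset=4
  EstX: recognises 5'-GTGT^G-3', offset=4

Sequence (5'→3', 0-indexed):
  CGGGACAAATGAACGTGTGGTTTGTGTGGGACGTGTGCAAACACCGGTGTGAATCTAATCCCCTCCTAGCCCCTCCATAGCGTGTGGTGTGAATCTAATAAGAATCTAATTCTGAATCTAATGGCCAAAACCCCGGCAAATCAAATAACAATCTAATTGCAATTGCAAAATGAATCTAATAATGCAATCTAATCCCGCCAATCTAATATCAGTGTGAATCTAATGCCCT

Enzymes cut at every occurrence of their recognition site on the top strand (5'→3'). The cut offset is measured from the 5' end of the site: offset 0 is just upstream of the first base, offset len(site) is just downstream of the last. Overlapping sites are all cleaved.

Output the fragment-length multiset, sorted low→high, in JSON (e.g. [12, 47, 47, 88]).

[5,5,5,7,8,9,9,9,9,9,9,9,11,11,11,12,12,12,13,14,14,26]

Per-enzyme occurrences:
  HnxIV (AATCTAAT, off=8): starts [51, 91, 102, 114, 149, 172, 185, 199, 216] → cuts [59, 99, 110, 122, 157, 180, 193, 207, 224]
  CdoIV (CAAA, off=4): starts [5, 37, 125, 136, 141, 165] → cuts [9, 41, 129, 140, 145, 169]
  EstX (GTGTG, off=4): starts [14, 23, 32, 46, 81, 86, 211] → cuts [18, 27, 36, 50, 85, 90, 215]

All cut coordinates (distinct, sorted): [9, 18, 27, 36, 41, 50, 59, 85, 90, 99, 110, 122, 129, 140, 145, 157, 169, 180, 193, 207, 215, 224]

Fragments:
  9→18: 9 bp
  18→27: 9 bp
  27→36: 9 bp
  36→41: 5 bp
  41→50: 9 bp
  50→59: 9 bp
  59→85: 26 bp
  85→90: 5 bp
  90→99: 9 bp
  99→110: 11 bp
  110→122: 12 bp
  122→129: 7 bp
  129→140: 11 bp
  140→145: 5 bp
  145→157: 12 bp
  157→169: 12 bp
  169→180: 11 bp
  180→193: 13 bp
  193→207: 14 bp
  207→215: 8 bp
  215→224: 9 bp
  224→9 (wrap): 229-224+9 = 14 bp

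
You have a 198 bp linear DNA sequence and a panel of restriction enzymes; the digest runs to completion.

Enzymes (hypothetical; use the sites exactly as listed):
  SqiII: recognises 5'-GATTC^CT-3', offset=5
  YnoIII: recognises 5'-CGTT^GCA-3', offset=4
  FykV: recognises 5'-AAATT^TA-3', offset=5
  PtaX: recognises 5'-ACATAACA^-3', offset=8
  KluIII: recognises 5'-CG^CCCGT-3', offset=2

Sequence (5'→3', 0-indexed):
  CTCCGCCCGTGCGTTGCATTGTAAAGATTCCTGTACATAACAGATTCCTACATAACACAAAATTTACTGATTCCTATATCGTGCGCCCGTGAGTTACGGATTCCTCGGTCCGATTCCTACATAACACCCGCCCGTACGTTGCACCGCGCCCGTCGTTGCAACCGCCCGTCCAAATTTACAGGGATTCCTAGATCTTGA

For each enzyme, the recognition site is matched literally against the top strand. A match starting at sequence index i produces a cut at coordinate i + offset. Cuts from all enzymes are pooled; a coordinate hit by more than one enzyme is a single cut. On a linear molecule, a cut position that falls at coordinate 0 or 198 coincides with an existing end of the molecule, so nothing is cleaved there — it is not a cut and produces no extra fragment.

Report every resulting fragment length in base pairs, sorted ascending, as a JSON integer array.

[4,5,5,7,7,8,9,9,10,10,10,10,11,11,12,12,12,13,15,18]

Per-enzyme occurrences:
  SqiII GATTCCT/5: at [25, 42, 68, 98, 111, 182] ⇒ [30, 47, 73, 103, 116, 187]
  YnoIII CGTTGCA/4: at [11, 136, 153] ⇒ [15, 140, 157]
  FykV AAATTTA/5: at [59, 171] ⇒ [64, 176]
  PtaX ACATAACA/8: at [34, 49, 118] ⇒ [42, 57, 126]
  KluIII CGCCCGT/2: at [3, 83, 128, 146, 162] ⇒ [5, 85, 130, 148, 164]

Pooled cuts: [5, 15, 30, 42, 47, 57, 64, 73, 85, 103, 116, 126, 130, 140, 148, 157, 164, 176, 187]

Fragment lengths:
  [0,5): 5 bp
  [5,15): 10 bp
  [15,30): 15 bp
  [30,42): 12 bp
  [42,47): 5 bp
  [47,57): 10 bp
  [57,64): 7 bp
  [64,73): 9 bp
  [73,85): 12 bp
  [85,103): 18 bp
  [103,116): 13 bp
  [116,126): 10 bp
  [126,130): 4 bp
  [130,140): 10 bp
  [140,148): 8 bp
  [148,157): 9 bp
  [157,164): 7 bp
  [164,176): 12 bp
  [176,187): 11 bp
  [187,198): 11 bp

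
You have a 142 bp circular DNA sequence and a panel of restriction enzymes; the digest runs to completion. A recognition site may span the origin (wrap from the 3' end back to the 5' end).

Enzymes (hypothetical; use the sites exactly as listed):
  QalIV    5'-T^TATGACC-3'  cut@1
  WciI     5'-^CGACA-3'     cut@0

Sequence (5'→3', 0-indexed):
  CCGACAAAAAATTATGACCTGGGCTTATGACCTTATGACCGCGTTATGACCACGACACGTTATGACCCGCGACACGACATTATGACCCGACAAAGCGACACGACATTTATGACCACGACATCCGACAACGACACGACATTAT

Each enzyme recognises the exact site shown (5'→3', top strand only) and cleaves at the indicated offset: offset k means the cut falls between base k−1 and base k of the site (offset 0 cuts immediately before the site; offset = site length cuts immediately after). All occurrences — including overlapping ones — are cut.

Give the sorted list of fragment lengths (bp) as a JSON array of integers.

[5,5,5,6,6,7,7,7,8,8,8,8,8,9,10,11,11,13]

Site scan:
  QalIV (TTATGACC, off=1): starts [11, 24, 32, 43, 59, 79, 106] → cuts [12, 25, 33, 44, 60, 80, 107]
  WciI (CGACA, off=0): starts [1, 52, 69, 74, 87, 95, 100, 115, 122, 128, 133] → cuts [1, 52, 69, 74, 87, 95, 100, 115, 122, 128, 133]

All cut coordinates (distinct, sorted): [1, 12, 25, 33, 44, 52, 60, 69, 74, 80, 87, 95, 100, 107, 115, 122, 128, 133]

Fragment lengths:
  1→12: 11 bp
  12→25: 13 bp
  25→33: 8 bp
  33→44: 11 bp
  44→52: 8 bp
  52→60: 8 bp
  60→69: 9 bp
  69→74: 5 bp
  74→80: 6 bp
  80→87: 7 bp
  87→95: 8 bp
  95→100: 5 bp
  100→107: 7 bp
  107→115: 8 bp
  115→122: 7 bp
  122→128: 6 bp
  128→133: 5 bp
  133→1 (wrap): 142-133+1 = 10 bp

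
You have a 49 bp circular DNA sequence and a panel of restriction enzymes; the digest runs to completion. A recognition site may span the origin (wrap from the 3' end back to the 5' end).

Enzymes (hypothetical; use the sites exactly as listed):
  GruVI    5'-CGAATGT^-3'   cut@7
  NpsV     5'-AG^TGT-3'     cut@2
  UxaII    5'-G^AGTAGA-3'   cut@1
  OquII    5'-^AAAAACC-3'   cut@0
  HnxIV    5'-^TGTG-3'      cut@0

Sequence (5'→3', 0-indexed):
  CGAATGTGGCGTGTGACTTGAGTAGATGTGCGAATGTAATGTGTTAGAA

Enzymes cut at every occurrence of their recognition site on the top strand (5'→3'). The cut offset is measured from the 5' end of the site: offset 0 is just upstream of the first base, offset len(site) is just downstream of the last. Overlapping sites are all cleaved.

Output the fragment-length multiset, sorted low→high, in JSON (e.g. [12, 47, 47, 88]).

Per-enzyme occurrences:
  GruVI (CGAATGT, off=7): starts [0, 30] → cuts [7, 37]
  NpsV (AGTGT, off=2): no sites
  UxaII (GAGTAGA, off=1): starts [19] → cuts [20]
  OquII (AAAAACC, off=0): no sites
  HnxIV (TGTG, off=0): starts [4, 11, 26, 39] → cuts [4, 11, 26, 39]

All cut coordinates (distinct, sorted): [4, 7, 11, 20, 26, 37, 39]

Fragment lengths:
  4→7: 3 bp
  7→11: 4 bp
  11→20: 9 bp
  20→26: 6 bp
  26→37: 11 bp
  37→39: 2 bp
  39→4 (wrap): 49-39+4 = 14 bp

[2,3,4,6,9,11,14]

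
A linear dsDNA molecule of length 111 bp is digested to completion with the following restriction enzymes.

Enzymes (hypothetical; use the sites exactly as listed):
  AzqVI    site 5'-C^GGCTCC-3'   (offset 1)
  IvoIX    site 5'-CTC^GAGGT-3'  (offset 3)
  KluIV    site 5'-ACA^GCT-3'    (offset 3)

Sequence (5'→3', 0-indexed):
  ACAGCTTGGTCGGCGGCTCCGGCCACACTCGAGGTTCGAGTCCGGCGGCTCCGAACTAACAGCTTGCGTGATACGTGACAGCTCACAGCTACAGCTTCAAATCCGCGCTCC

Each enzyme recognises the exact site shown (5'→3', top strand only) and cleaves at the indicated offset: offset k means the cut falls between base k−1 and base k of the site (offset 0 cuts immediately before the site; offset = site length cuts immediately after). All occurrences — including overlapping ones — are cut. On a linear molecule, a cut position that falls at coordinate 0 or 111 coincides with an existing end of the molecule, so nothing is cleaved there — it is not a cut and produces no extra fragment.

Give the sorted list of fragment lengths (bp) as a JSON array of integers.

Site scan:
  AzqVI (CGGCTCC, off=1): starts [13, 45] → cuts [14, 46]
  IvoIX (CTCGAGGT, off=3): starts [27] → cuts [30]
  KluIV (ACAGCT, off=3): starts [0, 58, 77, 84, 90] → cuts [3, 61, 80, 87, 93]

Pooled cuts: [3, 14, 30, 46, 61, 80, 87, 93]

Fragment lengths:
  [0,3): 3 bp
  [3,14): 11 bp
  [14,30): 16 bp
  [30,46): 16 bp
  [46,61): 15 bp
  [61,80): 19 bp
  [80,87): 7 bp
  [87,93): 6 bp
  [93,111): 18 bp

[3,6,7,11,15,16,16,18,19]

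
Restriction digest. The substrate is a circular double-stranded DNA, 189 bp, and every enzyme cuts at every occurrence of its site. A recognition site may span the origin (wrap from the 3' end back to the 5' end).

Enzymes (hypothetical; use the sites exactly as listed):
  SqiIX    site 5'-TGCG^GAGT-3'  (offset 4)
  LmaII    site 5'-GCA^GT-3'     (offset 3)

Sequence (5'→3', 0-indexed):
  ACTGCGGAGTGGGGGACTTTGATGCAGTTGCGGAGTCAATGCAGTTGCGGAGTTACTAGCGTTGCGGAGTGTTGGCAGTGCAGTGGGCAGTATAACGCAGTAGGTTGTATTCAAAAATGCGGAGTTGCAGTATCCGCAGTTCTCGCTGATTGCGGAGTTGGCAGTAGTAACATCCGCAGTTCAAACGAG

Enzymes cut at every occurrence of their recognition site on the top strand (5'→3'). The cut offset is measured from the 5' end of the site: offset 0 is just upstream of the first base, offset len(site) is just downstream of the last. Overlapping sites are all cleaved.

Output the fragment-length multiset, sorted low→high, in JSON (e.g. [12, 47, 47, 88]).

Per-enzyme occurrences:
  SqiIX (TGCGGAGT, off=4): starts [2, 28, 45, 62, 117, 150] → cuts [6, 32, 49, 66, 121, 154]
  LmaII (GCAGT, off=3): starts [23, 40, 74, 79, 86, 96, 126, 135, 160, 175] → cuts [26, 43, 77, 82, 89, 99, 129, 138, 163, 178]

All cut coordinates (distinct, sorted): [6, 26, 32, 43, 49, 66, 77, 82, 89, 99, 121, 129, 138, 154, 163, 178]

Fragments:
  6→26: 20 bp
  26→32: 6 bp
  32→43: 11 bp
  43→49: 6 bp
  49→66: 17 bp
  66→77: 11 bp
  77→82: 5 bp
  82→89: 7 bp
  89→99: 10 bp
  99→121: 22 bp
  121→129: 8 bp
  129→138: 9 bp
  138→154: 16 bp
  154→163: 9 bp
  163→178: 15 bp
  178→6 (wrap): 189-178+6 = 17 bp

[5,6,6,7,8,9,9,10,11,11,15,16,17,17,20,22]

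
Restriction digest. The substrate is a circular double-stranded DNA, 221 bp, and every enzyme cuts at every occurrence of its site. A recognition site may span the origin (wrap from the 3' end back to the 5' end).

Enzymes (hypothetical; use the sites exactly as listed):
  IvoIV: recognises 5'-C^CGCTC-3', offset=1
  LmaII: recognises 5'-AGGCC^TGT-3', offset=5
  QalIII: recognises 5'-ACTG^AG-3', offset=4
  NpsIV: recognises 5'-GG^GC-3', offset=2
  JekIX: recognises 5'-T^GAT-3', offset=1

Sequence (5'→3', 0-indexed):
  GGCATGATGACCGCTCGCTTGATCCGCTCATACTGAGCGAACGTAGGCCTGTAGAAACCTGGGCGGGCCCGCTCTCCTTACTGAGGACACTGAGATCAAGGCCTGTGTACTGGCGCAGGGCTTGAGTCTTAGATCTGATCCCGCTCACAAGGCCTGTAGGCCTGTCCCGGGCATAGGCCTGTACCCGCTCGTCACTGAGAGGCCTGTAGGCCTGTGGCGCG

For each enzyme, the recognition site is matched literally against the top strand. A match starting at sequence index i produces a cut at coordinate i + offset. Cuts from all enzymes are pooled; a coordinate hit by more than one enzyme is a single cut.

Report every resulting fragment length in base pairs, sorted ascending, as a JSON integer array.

[3,4,4,4,5,6,6,7,8,8,8,9,9,9,10,11,11,12,13,13,14,14,16,17]

Site scan:
  IvoIV CCGCTC/1: at [10, 23, 68, 140, 184] ⇒ [11, 24, 69, 141, 185]
  LmaII AGGCCTGT/5: at [44, 98, 149, 157, 174, 199, 207] ⇒ [49, 103, 154, 162, 179, 204, 212]
  QalIII ACTGAG/4: at [31, 79, 88, 193] ⇒ [35, 83, 92, 197]
  NpsIV GGGC/2: at [60, 64, 117, 168, 220] ⇒ [1, 62, 66, 119, 170]
  JekIX TGAT/1: at [4, 19, 135] ⇒ [5, 20, 136]

Pooled cuts: [1, 5, 11, 20, 24, 35, 49, 62, 66, 69, 83, 92, 103, 119, 136, 141, 154, 162, 170, 179, 185, 197, 204, 212]

Fragments:
  1→5: 4 bp
  5→11: 6 bp
  11→20: 9 bp
  20→24: 4 bp
  24→35: 11 bp
  35→49: 14 bp
  49→62: 13 bp
  62→66: 4 bp
  66→69: 3 bp
  69→83: 14 bp
  83→92: 9 bp
  92→103: 11 bp
  103→119: 16 bp
  119→136: 17 bp
  136→141: 5 bp
  141→154: 13 bp
  154→162: 8 bp
  162→170: 8 bp
  170→179: 9 bp
  179→185: 6 bp
  185→197: 12 bp
  197→204: 7 bp
  204→212: 8 bp
  212→1 (wrap): 221-212+1 = 10 bp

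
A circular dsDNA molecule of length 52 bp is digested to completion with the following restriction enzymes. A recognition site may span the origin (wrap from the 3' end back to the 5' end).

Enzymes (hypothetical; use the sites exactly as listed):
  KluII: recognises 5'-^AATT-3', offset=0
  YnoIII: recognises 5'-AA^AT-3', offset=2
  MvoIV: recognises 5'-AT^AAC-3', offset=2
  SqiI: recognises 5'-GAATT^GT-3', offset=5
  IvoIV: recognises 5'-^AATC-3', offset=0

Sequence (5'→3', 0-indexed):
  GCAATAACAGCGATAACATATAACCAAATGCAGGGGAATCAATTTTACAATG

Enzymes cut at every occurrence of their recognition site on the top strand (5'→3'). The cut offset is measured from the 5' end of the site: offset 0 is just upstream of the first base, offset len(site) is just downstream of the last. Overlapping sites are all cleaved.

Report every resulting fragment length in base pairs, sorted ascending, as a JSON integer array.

[4,6,7,9,9,17]

Scan for sites:
  KluII AATT/0: at [40] ⇒ [40]
  YnoIII AAAT/2: at [25] ⇒ [27]
  MvoIV ATAAC/2: at [3, 12, 19] ⇒ [5, 14, 21]
  SqiI (GAATTGT, off=5): no sites
  IvoIV AATC/0: at [36] ⇒ [36]

Pooled cuts: [5, 14, 21, 27, 36, 40]

Fragments:
  5→14: 9 bp
  14→21: 7 bp
  21→27: 6 bp
  27→36: 9 bp
  36→40: 4 bp
  40→5 (wrap): 52-40+5 = 17 bp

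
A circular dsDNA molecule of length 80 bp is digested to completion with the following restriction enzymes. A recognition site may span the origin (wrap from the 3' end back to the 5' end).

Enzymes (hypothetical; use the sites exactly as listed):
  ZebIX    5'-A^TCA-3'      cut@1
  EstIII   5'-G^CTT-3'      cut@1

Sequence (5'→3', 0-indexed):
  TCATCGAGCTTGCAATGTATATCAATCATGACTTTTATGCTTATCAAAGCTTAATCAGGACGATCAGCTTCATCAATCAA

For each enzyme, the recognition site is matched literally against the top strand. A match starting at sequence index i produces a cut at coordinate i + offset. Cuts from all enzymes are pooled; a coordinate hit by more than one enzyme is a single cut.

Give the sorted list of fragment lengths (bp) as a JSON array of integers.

[4,4,4,4,4,5,5,6,8,9,13,14]

Site scan:
  ZebIX (ATCA, off=1): starts [20, 24, 42, 53, 62, 71, 75, 79] → cuts [0, 21, 25, 43, 54, 63, 72, 76]
  EstIII (GCTT, off=1): starts [7, 38, 48, 66] → cuts [8, 39, 49, 67]

All cut coordinates (distinct, sorted): [0, 8, 21, 25, 39, 43, 49, 54, 63, 67, 72, 76]

Fragments:
  0→8: 8 bp
  8→21: 13 bp
  21→25: 4 bp
  25→39: 14 bp
  39→43: 4 bp
  43→49: 6 bp
  49→54: 5 bp
  54→63: 9 bp
  63→67: 4 bp
  67→72: 5 bp
  72→76: 4 bp
  76→0 (wrap): 80-76+0 = 4 bp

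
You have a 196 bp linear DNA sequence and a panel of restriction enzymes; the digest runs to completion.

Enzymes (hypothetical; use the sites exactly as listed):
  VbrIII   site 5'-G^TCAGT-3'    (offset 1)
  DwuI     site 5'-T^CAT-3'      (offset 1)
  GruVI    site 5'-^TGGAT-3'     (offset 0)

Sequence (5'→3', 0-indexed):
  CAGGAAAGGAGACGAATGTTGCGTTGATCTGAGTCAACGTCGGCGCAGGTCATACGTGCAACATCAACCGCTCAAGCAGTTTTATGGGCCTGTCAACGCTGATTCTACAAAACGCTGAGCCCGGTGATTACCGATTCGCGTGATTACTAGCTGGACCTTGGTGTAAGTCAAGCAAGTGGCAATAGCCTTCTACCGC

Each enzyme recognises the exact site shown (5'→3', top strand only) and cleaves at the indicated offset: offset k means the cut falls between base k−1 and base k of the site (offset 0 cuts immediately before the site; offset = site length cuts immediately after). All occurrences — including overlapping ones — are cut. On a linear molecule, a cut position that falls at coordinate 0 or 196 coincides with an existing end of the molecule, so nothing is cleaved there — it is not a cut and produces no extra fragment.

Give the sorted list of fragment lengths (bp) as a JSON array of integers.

[50,146]

Scan for sites:
  VbrIII (GTCAGT, off=1): no sites
  DwuI TCAT/1: at [49] ⇒ [50]
  GruVI (TGGAT, off=0): no sites

Pooled cuts: [50]

Fragments:
  [0,50): 50 bp
  [50,196): 146 bp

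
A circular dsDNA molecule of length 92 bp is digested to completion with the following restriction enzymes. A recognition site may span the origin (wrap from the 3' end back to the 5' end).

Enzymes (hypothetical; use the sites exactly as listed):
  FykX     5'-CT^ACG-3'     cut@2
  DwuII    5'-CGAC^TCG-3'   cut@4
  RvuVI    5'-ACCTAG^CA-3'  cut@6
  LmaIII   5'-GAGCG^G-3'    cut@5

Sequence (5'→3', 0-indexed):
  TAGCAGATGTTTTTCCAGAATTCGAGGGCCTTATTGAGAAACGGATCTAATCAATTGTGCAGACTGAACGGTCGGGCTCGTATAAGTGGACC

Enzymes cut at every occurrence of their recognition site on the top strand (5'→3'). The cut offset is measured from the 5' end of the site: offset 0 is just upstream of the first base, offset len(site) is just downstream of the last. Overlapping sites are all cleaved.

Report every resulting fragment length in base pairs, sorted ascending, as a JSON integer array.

[92]

Scan for sites:
  FykX (CTACG, off=2): no sites
  DwuII (CGACTCG, off=4): no sites
  RvuVI (ACCTAGCA, off=6): starts [89] → cuts [3]
  LmaIII (GAGCGG, off=5): no sites

All cut coordinates (distinct, sorted): [3]

Fragments:
  3→3 (wrap): 92-3+3 = 92 bp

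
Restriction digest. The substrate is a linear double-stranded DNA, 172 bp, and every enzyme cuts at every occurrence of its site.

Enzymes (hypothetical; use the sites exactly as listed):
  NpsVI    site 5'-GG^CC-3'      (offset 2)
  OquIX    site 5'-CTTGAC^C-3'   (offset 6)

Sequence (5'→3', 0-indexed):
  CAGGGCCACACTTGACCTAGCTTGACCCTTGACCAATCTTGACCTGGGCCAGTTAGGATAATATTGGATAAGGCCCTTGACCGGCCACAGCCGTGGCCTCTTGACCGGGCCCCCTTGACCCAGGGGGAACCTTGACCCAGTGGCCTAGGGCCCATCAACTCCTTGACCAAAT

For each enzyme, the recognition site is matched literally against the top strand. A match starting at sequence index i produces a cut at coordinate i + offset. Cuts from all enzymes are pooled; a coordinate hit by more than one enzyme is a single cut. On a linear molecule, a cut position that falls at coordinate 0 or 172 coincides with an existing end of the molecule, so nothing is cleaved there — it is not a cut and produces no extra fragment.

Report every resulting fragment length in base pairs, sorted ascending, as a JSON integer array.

[3,4,5,5,5,7,7,7,8,9,10,10,10,11,12,17,17,25]

Site scan:
  NpsVI GGCC/2: at [3, 46, 71, 82, 94, 107, 141, 148] ⇒ [5, 48, 73, 84, 96, 109, 143, 150]
  OquIX CTTGACC/6: at [10, 20, 27, 37, 75, 99, 113, 130, 161] ⇒ [16, 26, 33, 43, 81, 105, 119, 136, 167]

Pooled cuts: [5, 16, 26, 33, 43, 48, 73, 81, 84, 96, 105, 109, 119, 136, 143, 150, 167]

Fragment lengths:
  [0,5): 5 bp
  [5,16): 11 bp
  [16,26): 10 bp
  [26,33): 7 bp
  [33,43): 10 bp
  [43,48): 5 bp
  [48,73): 25 bp
  [73,81): 8 bp
  [81,84): 3 bp
  [84,96): 12 bp
  [96,105): 9 bp
  [105,109): 4 bp
  [109,119): 10 bp
  [119,136): 17 bp
  [136,143): 7 bp
  [143,150): 7 bp
  [150,167): 17 bp
  [167,172): 5 bp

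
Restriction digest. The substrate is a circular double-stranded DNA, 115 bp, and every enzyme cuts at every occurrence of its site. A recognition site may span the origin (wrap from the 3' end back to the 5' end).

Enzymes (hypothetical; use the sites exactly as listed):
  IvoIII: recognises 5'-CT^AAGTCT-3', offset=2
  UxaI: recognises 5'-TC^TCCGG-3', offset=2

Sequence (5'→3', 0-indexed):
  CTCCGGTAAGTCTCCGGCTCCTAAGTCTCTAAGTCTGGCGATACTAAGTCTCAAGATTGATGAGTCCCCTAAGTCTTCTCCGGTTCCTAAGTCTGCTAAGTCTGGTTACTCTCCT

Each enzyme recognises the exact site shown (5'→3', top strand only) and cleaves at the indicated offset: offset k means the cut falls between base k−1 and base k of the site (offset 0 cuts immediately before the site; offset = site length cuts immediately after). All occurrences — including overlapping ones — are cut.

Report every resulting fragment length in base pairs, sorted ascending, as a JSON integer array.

[8,8,9,10,10,11,15,19,25]

Scan for sites:
  IvoIII (CTAAGTCT, off=2): starts [20, 28, 43, 68, 86, 95] → cuts [22, 30, 45, 70, 88, 97]
  UxaI (TCTCCGG, off=2): starts [10, 76, 114] → cuts [1, 12, 78]

All cut coordinates (distinct, sorted): [1, 12, 22, 30, 45, 70, 78, 88, 97]

Fragment lengths:
  1→12: 11 bp
  12→22: 10 bp
  22→30: 8 bp
  30→45: 15 bp
  45→70: 25 bp
  70→78: 8 bp
  78→88: 10 bp
  88→97: 9 bp
  97→1 (wrap): 115-97+1 = 19 bp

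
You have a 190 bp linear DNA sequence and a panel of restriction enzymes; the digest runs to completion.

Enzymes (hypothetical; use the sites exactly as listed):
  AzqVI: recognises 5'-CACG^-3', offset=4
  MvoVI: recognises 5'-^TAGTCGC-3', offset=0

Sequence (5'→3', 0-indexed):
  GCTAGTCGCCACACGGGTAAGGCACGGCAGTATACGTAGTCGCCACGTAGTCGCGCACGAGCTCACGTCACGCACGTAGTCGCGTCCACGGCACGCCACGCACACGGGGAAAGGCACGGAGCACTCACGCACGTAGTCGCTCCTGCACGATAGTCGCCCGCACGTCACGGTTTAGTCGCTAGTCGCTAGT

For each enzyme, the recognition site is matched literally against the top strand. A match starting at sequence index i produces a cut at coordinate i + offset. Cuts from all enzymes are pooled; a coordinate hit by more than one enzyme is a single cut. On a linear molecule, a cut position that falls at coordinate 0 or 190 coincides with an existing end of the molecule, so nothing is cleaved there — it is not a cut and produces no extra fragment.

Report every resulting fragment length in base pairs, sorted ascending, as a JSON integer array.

Per-enzyme occurrences:
  AzqVI (CACG, off=4): starts [11, 22, 43, 55, 63, 68, 72, 86, 91, 96, 102, 114, 125, 129, 145, 160, 165] → cuts [15, 26, 47, 59, 67, 72, 76, 90, 95, 100, 106, 118, 129, 133, 149, 164, 169]
  MvoVI (TAGTCGC, off=0): starts [2, 36, 47, 76, 133, 150, 172, 179] → cuts [2, 36, 47, 76, 133, 150, 172, 179]

Pooled cuts: [2, 15, 26, 36, 47, 59, 67, 72, 76, 90, 95, 100, 106, 118, 129, 133, 149, 150, 164, 169, 172, 179]

Fragment lengths:
  [0,2): 2 bp
  [2,15): 13 bp
  [15,26): 11 bp
  [26,36): 10 bp
  [36,47): 11 bp
  [47,59): 12 bp
  [59,67): 8 bp
  [67,72): 5 bp
  [72,76): 4 bp
  [76,90): 14 bp
  [90,95): 5 bp
  [95,100): 5 bp
  [100,106): 6 bp
  [106,118): 12 bp
  [118,129): 11 bp
  [129,133): 4 bp
  [133,149): 16 bp
  [149,150): 1 bp
  [150,164): 14 bp
  [164,169): 5 bp
  [169,172): 3 bp
  [172,179): 7 bp
  [179,190): 11 bp

[1,2,3,4,4,5,5,5,5,6,7,8,10,11,11,11,11,12,12,13,14,14,16]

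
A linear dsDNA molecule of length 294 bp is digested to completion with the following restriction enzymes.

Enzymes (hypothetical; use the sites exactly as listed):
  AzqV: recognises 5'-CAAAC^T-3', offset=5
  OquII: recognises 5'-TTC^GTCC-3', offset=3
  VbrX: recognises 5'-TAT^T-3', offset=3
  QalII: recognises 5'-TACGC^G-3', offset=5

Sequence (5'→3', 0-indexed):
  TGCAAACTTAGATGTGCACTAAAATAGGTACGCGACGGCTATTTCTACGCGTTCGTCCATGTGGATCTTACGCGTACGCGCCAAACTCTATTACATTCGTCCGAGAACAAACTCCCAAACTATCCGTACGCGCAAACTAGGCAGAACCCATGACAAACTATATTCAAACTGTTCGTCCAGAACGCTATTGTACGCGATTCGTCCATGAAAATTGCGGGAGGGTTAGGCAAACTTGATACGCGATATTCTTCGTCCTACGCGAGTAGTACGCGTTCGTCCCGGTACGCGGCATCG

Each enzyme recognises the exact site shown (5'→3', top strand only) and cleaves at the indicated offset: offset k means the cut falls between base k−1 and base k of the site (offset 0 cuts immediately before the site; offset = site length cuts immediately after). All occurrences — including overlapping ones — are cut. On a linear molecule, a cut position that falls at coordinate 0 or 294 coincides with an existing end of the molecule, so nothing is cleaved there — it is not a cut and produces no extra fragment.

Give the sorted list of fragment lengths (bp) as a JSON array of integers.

[4,4,5,5,5,5,5,5,6,6,6,7,7,7,7,7,8,8,9,9,9,11,11,12,14,14,19,21,26,32]

Per-enzyme occurrences:
  AzqV (CAAACT, off=5): starts [2, 81, 107, 115, 132, 153, 164, 227] → cuts [7, 86, 112, 120, 137, 158, 169, 232]
  OquII (TTCGTCC, off=3): starts [51, 95, 171, 197, 248, 272] → cuts [54, 98, 174, 200, 251, 275]
  VbrX (TATT, off=3): starts [39, 88, 160, 185, 243] → cuts [42, 91, 163, 188, 246]
  QalII (TACGCG, off=5): starts [28, 45, 68, 74, 126, 190, 236, 255, 266, 282] → cuts [33, 50, 73, 79, 131, 195, 241, 260, 271, 287]

Pooled cuts: [7, 33, 42, 50, 54, 73, 79, 86, 91, 98, 112, 120, 131, 137, 158, 163, 169, 174, 188, 195, 200, 232, 241, 246, 251, 260, 271, 275, 287]

Fragment lengths:
  [0,7): 7 bp
  [7,33): 26 bp
  [33,42): 9 bp
  [42,50): 8 bp
  [50,54): 4 bp
  [54,73): 19 bp
  [73,79): 6 bp
  [79,86): 7 bp
  [86,91): 5 bp
  [91,98): 7 bp
  [98,112): 14 bp
  [112,120): 8 bp
  [120,131): 11 bp
  [131,137): 6 bp
  [137,158): 21 bp
  [158,163): 5 bp
  [163,169): 6 bp
  [169,174): 5 bp
  [174,188): 14 bp
  [188,195): 7 bp
  [195,200): 5 bp
  [200,232): 32 bp
  [232,241): 9 bp
  [241,246): 5 bp
  [246,251): 5 bp
  [251,260): 9 bp
  [260,271): 11 bp
  [271,275): 4 bp
  [275,287): 12 bp
  [287,294): 7 bp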